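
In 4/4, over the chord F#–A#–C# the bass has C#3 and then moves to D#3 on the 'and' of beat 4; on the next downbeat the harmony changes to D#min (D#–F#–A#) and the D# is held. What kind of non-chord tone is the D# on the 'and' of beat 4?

The harmony at that moment is F# major triad (F#, A#, C#); D#3 is not a chord tone.
It is approached by step up from C#3 and then sustained as the same pitch into the next harmony.
Arriving early and becoming a chord tone when the harmony changes — an anticipation.

Anticipation.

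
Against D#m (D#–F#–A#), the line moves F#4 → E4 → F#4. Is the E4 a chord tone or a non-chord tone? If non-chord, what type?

Non-chord tone — a neighbor tone.

The harmony at that moment is D# minor triad (D#, F#, A#); E4 is not a chord tone.
It is approached by step down from F#4 and left by step up to F#4.
Step away and step back to the same note — a neighbor tone (lower neighbor).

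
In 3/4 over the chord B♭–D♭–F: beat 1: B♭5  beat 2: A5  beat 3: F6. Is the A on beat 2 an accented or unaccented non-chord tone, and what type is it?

Unaccented escape tone.

The harmony at that moment is B♭ minor triad (B♭, D♭, F); A5 is not a chord tone.
It is approached by step down from B♭5 and left by leap up to F6.
Step in, leap out — an escape tone.
It falls on a weak beat, so it is unaccented.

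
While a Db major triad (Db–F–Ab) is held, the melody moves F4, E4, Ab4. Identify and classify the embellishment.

E4 is an escape tone.

The harmony at that moment is Db major triad (Db, F, Ab); E4 is not a chord tone.
It is approached by step down from F4 and left by leap up to Ab4.
Step in, leap out — an escape tone.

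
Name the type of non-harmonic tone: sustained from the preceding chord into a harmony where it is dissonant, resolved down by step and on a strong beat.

Approach: by preparation — the pitch is first a chord tone, then held (tied or repeated) while the harmony changes under it. Departure: down by step. Metric position: strong.
A prepared dissonance that resolves downward by step — a suspension. (The same figure resolving upward would be a retardation.)

Suspension.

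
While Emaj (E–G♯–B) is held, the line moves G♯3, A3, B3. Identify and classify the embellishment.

A3 is a passing tone.

The harmony at that moment is E major triad (E, G♯, B); A3 is not a chord tone.
It is approached by step up from G♯3 and left by step up to B3.
Step in, step out in the same direction — a passing tone.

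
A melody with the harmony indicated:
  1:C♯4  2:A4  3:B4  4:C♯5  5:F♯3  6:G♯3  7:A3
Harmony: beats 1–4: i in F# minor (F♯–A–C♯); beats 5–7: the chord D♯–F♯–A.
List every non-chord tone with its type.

The harmony at that moment is F♯ minor triad (F♯, A, C♯); B4 is not a chord tone.
It is approached by step up from A4 and left by step up to C♯5.
Step in, step out in the same direction — a passing tone.
The harmony at that moment is D♯ diminished triad (D♯, F♯, A); G♯3 is not a chord tone.
It is approached by step up from F♯3 and left by step up to A3.
Step in, step out in the same direction — a passing tone.

B4 (beat 3) — passing tone; G♯3 (beat 6) — passing tone.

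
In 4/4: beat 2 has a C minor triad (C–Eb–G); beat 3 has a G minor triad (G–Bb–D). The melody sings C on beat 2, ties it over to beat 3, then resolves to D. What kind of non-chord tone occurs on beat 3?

The harmony at that moment is G minor triad (G, Bb, D); C is not a chord tone.
It is held over (the same pitch as the preceding C) and left by step up to D.
Held over from the previous chord and resolving up by step — a retardation.

Retardation.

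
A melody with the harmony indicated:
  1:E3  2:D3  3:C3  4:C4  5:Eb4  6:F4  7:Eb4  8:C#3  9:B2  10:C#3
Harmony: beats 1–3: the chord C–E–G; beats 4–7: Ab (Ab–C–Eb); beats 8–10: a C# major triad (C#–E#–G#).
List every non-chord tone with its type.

The harmony at that moment is C major triad (C, E, G); D3 is not a chord tone.
It is approached by step down from E3 and left by step down to C3.
Step in, step out in the same direction — a passing tone.
The harmony at that moment is Ab major triad (Ab, C, Eb); F4 is not a chord tone.
It is approached by step up from Eb4 and left by step down to Eb4.
Step away and step back to the same note — a neighbor tone (upper neighbor).
The harmony at that moment is C# major triad (C#, E#, G#); B2 is not a chord tone.
It is approached by step down from C#3 and left by step up to C#3.
Step away and step back to the same note — a neighbor tone (lower neighbor).

D3 (beat 2) — passing tone; F4 (beat 6) — neighbor tone; B2 (beat 9) — neighbor tone.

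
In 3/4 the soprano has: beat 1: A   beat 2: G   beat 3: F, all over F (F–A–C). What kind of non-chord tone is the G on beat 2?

The harmony at that moment is F major triad (F, A, C); G is not a chord tone.
It is approached by step down from A and left by step down to F.
Step in, step out in the same direction — a passing tone.

Passing tone.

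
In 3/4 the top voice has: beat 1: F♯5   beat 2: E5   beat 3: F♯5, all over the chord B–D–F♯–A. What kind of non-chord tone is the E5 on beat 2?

Lower neighbor tone.

The harmony at that moment is B minor seventh chord (B, D, F♯, A); E5 is not a chord tone.
It is approached by step down from F♯5 and left by step up to F♯5.
Step away and step back to the same note — a neighbor tone (lower neighbor).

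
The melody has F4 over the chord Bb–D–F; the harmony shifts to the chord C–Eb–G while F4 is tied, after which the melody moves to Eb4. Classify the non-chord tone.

The harmony at that moment is C minor triad (C, Eb, G); F4 is not a chord tone.
It is held over (the same pitch as the preceding F4) and left by step down to Eb4.
Held over from the previous chord and resolving down by step — a suspension.

F4 is a suspension.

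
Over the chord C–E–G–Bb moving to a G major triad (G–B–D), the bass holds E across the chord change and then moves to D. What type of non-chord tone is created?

The harmony at that moment is G major triad (G, B, D); E is not a chord tone.
It is held over (the same pitch as the preceding E) and left by step down to D.
Held over from the previous chord and resolving down by step — a suspension.

E is a suspension.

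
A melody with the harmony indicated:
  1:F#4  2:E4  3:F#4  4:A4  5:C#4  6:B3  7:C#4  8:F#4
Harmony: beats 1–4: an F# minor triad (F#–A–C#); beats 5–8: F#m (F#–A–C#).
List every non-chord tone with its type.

The harmony at that moment is F# minor triad (F#, A, C#); E4 is not a chord tone.
It is approached by step down from F#4 and left by step up to F#4.
Step away and step back to the same note — a neighbor tone (lower neighbor).
The harmony at that moment is F# minor triad (F#, A, C#); B3 is not a chord tone.
It is approached by step down from C#4 and left by step up to C#4.
Step away and step back to the same note — a neighbor tone (lower neighbor).

E4 (beat 2) — neighbor tone; B3 (beat 6) — neighbor tone.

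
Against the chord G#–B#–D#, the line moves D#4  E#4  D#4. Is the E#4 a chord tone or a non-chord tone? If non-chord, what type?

The harmony at that moment is G# major triad (G#, B#, D#); E#4 is not a chord tone.
It is approached by step up from D#4 and left by step down to D#4.
Step away and step back to the same note — a neighbor tone (upper neighbor).

Non-chord tone — a neighbor tone.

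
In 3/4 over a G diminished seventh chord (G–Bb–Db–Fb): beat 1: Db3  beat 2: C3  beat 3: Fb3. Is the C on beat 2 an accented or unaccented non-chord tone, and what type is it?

Unaccented escape tone.

The harmony at that moment is G diminished seventh chord (G, Bb, Db, Fb); C3 is not a chord tone.
It is approached by step down from Db3 and left by leap up to Fb3.
Step in, leap out — an escape tone.
It falls on a weak beat, so it is unaccented.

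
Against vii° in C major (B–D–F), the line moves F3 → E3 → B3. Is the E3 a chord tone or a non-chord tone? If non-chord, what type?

Non-chord tone — an escape tone.

The harmony at that moment is B diminished triad (B, D, F); E3 is not a chord tone.
It is approached by step down from F3 and left by leap up to B3.
Step in, leap out — an escape tone.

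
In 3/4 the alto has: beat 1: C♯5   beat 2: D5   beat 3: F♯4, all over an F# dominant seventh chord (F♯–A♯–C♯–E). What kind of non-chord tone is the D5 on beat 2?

Escape tone.

The harmony at that moment is F♯ dominant seventh chord (F♯, A♯, C♯, E); D5 is not a chord tone.
It is approached by step up from C♯5 and left by leap down to F♯4.
Step in, leap out, on a weak beat — an escape tone.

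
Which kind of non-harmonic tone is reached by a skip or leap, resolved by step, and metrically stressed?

Appoggiatura.

Approach: by leap. Departure: by step. Metric position: strong.
Leap in, step out, in a metrically strong position — an appoggiatura. (It is the mirror image of the escape tone, which steps in and leaps out from a weak position.)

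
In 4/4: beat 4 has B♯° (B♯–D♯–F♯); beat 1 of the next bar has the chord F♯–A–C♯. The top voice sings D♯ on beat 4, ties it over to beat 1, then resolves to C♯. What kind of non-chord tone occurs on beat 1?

The harmony at that moment is F♯ minor triad (F♯, A, C♯); D♯ is not a chord tone.
It is held over (the same pitch as the preceding D♯) and left by step down to C♯.
Held over from the previous chord and resolving down by step — a suspension.

Suspension.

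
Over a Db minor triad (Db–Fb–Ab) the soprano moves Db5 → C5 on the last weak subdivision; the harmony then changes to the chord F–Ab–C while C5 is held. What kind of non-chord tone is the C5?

C5 is an anticipation.

The harmony at that moment is Db minor triad (Db, Fb, Ab); C5 is not a chord tone.
It is approached by step down from Db5 and then sustained as the same pitch into the next harmony.
Arriving early and becoming a chord tone when the harmony changes — an anticipation.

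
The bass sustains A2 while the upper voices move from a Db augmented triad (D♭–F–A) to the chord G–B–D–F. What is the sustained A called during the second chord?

The harmony at that moment is G dominant seventh chord (G, B, D, F); A2 is not a chord tone.
It is held over (the same pitch as the preceding A2) and then sustained as the same pitch into the next harmony.
Sustained through a change of harmony — a pedal tone.

Pedal tone (pedal point).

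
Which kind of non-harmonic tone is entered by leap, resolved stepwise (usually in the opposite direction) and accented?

Approach: by leap. Departure: by step. Metric position: strong.
Leap in, step out, in a metrically strong position — an appoggiatura. (It is the mirror image of the escape tone, which steps in and leaps out from a weak position.)

Appoggiatura.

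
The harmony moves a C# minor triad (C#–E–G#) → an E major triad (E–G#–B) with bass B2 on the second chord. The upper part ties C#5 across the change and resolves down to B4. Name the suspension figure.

9–8 suspension.

At the second chord the bass is B2. The suspended C#5 lies a ninth above the bass; after resolving down by step to B4, the interval above the bass becomes an octave.
Suspension figures are named by those two intervals: 9–8.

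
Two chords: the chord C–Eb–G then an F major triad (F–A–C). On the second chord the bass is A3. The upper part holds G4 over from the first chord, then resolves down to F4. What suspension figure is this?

At the second chord the bass is A3. The suspended G4 lies a seventh above the bass; after resolving down by step to F4, the interval above the bass becomes a sixth.
Suspension figures are named by those two intervals: 7–6.

7–6 suspension.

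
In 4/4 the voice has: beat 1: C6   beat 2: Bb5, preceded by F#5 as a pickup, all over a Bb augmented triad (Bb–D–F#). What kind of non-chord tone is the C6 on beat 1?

Appoggiatura.

The harmony at that moment is Bb augmented triad (Bb, D, F#); C6 is not a chord tone.
It is approached by leap up from F#5 and left by step down to Bb5.
Leap in, step out, metrically accented — an appoggiatura.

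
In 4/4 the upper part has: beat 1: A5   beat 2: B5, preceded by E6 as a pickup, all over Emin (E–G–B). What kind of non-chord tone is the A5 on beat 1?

Appoggiatura.

The harmony at that moment is E minor triad (E, G, B); A5 is not a chord tone.
It is approached by leap down from E6 and left by step up to B5.
Leap in, step out, metrically accented — an appoggiatura.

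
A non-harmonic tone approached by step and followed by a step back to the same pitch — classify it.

Approach: by step. Departure: by step in the opposite direction, back to the starting pitch.
Stepwise on both sides but reversing to return to the same chord tone — a neighbor tone. (Had it continued onward in the same direction it would be a passing tone instead.)

Neighbor tone.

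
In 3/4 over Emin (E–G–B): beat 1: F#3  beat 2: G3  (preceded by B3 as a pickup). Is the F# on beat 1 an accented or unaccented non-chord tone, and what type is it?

Accented appoggiatura.

The harmony at that moment is E minor triad (E, G, B); F#3 is not a chord tone.
It is approached by leap down from B3 and left by step up to G3.
Leap in, step out — an appoggiatura.
It falls on the downbeat, so it is accented.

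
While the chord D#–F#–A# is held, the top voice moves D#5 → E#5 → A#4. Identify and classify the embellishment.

E#5 is an escape tone.

The harmony at that moment is D# minor triad (D#, F#, A#); E#5 is not a chord tone.
It is approached by step up from D#5 and left by leap down to A#4.
Step in, leap out — an escape tone.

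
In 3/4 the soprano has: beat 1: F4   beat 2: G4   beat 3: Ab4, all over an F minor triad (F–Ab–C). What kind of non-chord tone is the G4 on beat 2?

Passing tone.

The harmony at that moment is F minor triad (F, Ab, C); G4 is not a chord tone.
It is approached by step up from F4 and left by step up to Ab4.
Step in, step out in the same direction — a passing tone.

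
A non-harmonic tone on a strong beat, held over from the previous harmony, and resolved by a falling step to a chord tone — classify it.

Suspension.

Approach: by preparation — the pitch is first a chord tone, then held (tied or repeated) while the harmony changes under it. Departure: down by step. Metric position: strong.
A prepared dissonance that resolves downward by step — a suspension. (The same figure resolving upward would be a retardation.)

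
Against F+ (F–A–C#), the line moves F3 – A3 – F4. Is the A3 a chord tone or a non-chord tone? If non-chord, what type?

F augmented triad contains F, A, C#; A is the third, so it is a chord tone.

Chord tone (the third of F augmented triad).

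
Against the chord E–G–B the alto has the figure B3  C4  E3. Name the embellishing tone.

C4 is an escape tone.

The harmony at that moment is E minor triad (E, G, B); C4 is not a chord tone.
It is approached by step up from B3 and left by leap down to E3.
Step in, leap out — an escape tone.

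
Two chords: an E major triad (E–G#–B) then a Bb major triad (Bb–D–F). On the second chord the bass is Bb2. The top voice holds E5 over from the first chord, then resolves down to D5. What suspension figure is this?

4–3 suspension.

At the second chord the bass is Bb2. The suspended E5 lies a fourth above the bass; after resolving down by step to D5, the interval above the bass becomes a third.
Suspension figures are named by those two intervals: 4–3.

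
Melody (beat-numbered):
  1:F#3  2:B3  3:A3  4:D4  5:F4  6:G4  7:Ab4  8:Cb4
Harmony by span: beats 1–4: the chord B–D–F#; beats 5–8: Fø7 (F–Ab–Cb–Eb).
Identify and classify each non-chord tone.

The harmony at that moment is B minor triad (B, D, F#); A3 is not a chord tone.
It is approached by step down from B3 and left by leap up to D4.
Step in, leap out — an escape tone.
The harmony at that moment is F half-diminished seventh chord (F, Ab, Cb, Eb); G4 is not a chord tone.
It is approached by step up from F4 and left by step up to Ab4.
Step in, step out in the same direction — a passing tone.

A3 (beat 3) — escape tone; G4 (beat 6) — passing tone.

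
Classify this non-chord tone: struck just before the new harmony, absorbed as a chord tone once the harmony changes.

Approach: ahead of the chord change (typically by step), so it is dissonant against the current harmony. Departure: none — the same pitch is restated or held and is a chord tone of the new harmony.
Dissonant first, consonant once the harmony catches up: the note simply arrives early — an anticipation. (The reverse timing, consonant first and dissonant after the change, would be a suspension or retardation.)

Anticipation.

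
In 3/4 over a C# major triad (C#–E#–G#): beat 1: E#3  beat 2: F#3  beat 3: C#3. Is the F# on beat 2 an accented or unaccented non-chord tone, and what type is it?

Unaccented escape tone.

The harmony at that moment is C# major triad (C#, E#, G#); F#3 is not a chord tone.
It is approached by step up from E#3 and left by leap down to C#3.
Step in, leap out — an escape tone.
It falls on a weak beat, so it is unaccented.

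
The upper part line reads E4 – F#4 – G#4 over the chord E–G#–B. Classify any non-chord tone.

F#4 is a passing tone.

The harmony at that moment is E major triad (E, G#, B); F#4 is not a chord tone.
It is approached by step up from E4 and left by step up to G#4.
Step in, step out in the same direction — a passing tone.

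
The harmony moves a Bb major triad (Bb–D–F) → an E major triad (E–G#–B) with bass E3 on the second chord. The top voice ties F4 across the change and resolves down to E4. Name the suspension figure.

At the second chord the bass is E3. The suspended F4 lies a ninth above the bass; after resolving down by step to E4, the interval above the bass becomes an octave.
Suspension figures are named by those two intervals: 9–8.

9–8 suspension.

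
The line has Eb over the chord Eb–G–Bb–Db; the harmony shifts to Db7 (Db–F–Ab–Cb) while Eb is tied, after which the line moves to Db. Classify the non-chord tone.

The harmony at that moment is Db dominant seventh chord (Db, F, Ab, Cb); Eb is not a chord tone.
It is held over (the same pitch as the preceding Eb) and left by step down to Db.
Held over from the previous chord and resolving down by step — a suspension.

Eb is a suspension.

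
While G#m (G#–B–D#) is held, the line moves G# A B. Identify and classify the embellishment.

A is a passing tone.

The harmony at that moment is G# minor triad (G#, B, D#); A is not a chord tone.
It is approached by step up from G# and left by step up to B.
Step in, step out in the same direction — a passing tone.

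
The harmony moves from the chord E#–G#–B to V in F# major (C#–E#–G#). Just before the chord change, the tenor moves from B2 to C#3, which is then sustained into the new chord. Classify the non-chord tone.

The harmony at that moment is E# diminished triad (E#, G#, B); C#3 is not a chord tone.
It is approached by step up from B2 and then sustained as the same pitch into the next harmony.
Arriving early and becoming a chord tone when the harmony changes — an anticipation.

C#3 is an anticipation.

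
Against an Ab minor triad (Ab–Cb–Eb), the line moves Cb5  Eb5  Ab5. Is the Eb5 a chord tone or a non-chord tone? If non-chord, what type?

Chord tone (the fifth of Ab minor triad).

Ab minor triad contains Ab, Cb, Eb; Eb is the fifth, so it is a chord tone.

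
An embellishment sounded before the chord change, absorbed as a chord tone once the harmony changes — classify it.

Approach: ahead of the chord change (typically by step), so it is dissonant against the current harmony. Departure: none — the same pitch is restated or held and is a chord tone of the new harmony.
Dissonant first, consonant once the harmony catches up: the note simply arrives early — an anticipation. (The reverse timing, consonant first and dissonant after the change, would be a suspension or retardation.)

Anticipation.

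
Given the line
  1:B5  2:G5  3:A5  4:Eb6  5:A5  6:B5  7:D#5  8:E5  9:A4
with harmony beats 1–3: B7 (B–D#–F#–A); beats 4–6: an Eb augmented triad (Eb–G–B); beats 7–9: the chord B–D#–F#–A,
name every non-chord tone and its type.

The harmony at that moment is B dominant seventh chord (B, D#, F#, A); G5 is not a chord tone.
It is approached by leap down from B5 and left by step up to A5.
Leap in, step out — an appoggiatura.
The harmony at that moment is Eb augmented triad (Eb, G, B); A5 is not a chord tone.
It is approached by leap down from Eb6 and left by step up to B5.
Leap in, step out — an appoggiatura.
The harmony at that moment is B dominant seventh chord (B, D#, F#, A); E5 is not a chord tone.
It is approached by step up from D#5 and left by leap down to A4.
Step in, leap out — an escape tone.

G5 (beat 2) — appoggiatura; A5 (beat 5) — appoggiatura; E5 (beat 8) — escape tone.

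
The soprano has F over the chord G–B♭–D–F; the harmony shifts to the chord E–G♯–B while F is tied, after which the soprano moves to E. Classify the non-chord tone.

F is a suspension.

The harmony at that moment is E major triad (E, G♯, B); F is not a chord tone.
It is held over (the same pitch as the preceding F) and left by step down to E.
Held over from the previous chord and resolving down by step — a suspension.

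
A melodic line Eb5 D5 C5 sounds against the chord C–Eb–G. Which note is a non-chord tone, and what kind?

The harmony at that moment is C minor triad (C, Eb, G); D5 is not a chord tone.
It is approached by step down from Eb5 and left by step down to C5.
Step in, step out in the same direction — a passing tone.

D5 is a passing tone.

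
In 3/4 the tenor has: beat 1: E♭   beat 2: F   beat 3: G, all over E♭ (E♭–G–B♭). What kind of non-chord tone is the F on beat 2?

The harmony at that moment is E♭ major triad (E♭, G, B♭); F is not a chord tone.
It is approached by step up from E♭ and left by step up to G.
Step in, step out in the same direction — a passing tone.

Passing tone.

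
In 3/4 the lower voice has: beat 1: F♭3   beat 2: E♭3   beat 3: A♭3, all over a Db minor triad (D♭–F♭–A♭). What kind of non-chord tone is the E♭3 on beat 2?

Escape tone.

The harmony at that moment is D♭ minor triad (D♭, F♭, A♭); E♭3 is not a chord tone.
It is approached by step down from F♭3 and left by leap up to A♭3.
Step in, leap out, on a weak beat — an escape tone.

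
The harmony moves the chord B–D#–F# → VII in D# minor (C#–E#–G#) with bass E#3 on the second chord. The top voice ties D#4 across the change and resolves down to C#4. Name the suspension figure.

7–6 suspension.

At the second chord the bass is E#3. The suspended D#4 lies a seventh above the bass; after resolving down by step to C#4, the interval above the bass becomes a sixth.
Suspension figures are named by those two intervals: 7–6.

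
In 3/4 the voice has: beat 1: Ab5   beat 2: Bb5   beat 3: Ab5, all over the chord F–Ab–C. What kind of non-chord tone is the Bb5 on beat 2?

Upper neighbor tone.

The harmony at that moment is F minor triad (F, Ab, C); Bb5 is not a chord tone.
It is approached by step up from Ab5 and left by step down to Ab5.
Step away and step back to the same note — a neighbor tone (upper neighbor).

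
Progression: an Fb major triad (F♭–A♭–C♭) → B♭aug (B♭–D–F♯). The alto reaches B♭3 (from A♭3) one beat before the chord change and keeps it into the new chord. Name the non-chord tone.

The harmony at that moment is F♭ major triad (F♭, A♭, C♭); B♭3 is not a chord tone.
It is approached by step up from A♭3 and then sustained as the same pitch into the next harmony.
Arriving early and becoming a chord tone when the harmony changes — an anticipation.

B♭3 is an anticipation.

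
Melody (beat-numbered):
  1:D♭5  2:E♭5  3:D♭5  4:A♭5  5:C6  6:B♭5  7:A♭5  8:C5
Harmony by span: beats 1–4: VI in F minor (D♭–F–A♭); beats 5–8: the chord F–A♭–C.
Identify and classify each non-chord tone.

The harmony at that moment is D♭ major triad (D♭, F, A♭); E♭5 is not a chord tone.
It is approached by step up from D♭5 and left by step down to D♭5.
Step away and step back to the same note — a neighbor tone (upper neighbor).
The harmony at that moment is F minor triad (F, A♭, C); B♭5 is not a chord tone.
It is approached by step down from C6 and left by step down to A♭5.
Step in, step out in the same direction — a passing tone.

E♭5 (beat 2) — neighbor tone; B♭5 (beat 6) — passing tone.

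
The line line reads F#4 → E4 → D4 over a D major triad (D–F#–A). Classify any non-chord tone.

E4 is a passing tone.

The harmony at that moment is D major triad (D, F#, A); E4 is not a chord tone.
It is approached by step down from F#4 and left by step down to D4.
Step in, step out in the same direction — a passing tone.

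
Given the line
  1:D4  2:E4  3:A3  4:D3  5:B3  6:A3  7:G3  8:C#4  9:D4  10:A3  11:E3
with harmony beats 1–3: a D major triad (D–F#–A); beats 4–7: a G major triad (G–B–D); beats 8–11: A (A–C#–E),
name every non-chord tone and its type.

The harmony at that moment is D major triad (D, F#, A); E4 is not a chord tone.
It is approached by step up from D4 and left by leap down to A3.
Step in, leap out — an escape tone.
The harmony at that moment is G major triad (G, B, D); A3 is not a chord tone.
It is approached by step down from B3 and left by step down to G3.
Step in, step out in the same direction — a passing tone.
The harmony at that moment is A major triad (A, C#, E); D4 is not a chord tone.
It is approached by step up from C#4 and left by leap down to A3.
Step in, leap out — an escape tone.

E4 (beat 2) — escape tone; A3 (beat 6) — passing tone; D4 (beat 9) — escape tone.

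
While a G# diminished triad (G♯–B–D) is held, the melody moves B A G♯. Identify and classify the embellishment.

The harmony at that moment is G♯ diminished triad (G♯, B, D); A is not a chord tone.
It is approached by step down from B and left by step down to G♯.
Step in, step out in the same direction — a passing tone.

A is a passing tone.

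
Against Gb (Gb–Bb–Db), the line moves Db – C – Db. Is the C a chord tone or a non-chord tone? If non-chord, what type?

Non-chord tone — a neighbor tone.

The harmony at that moment is Gb major triad (Gb, Bb, Db); C is not a chord tone.
It is approached by step down from Db and left by step up to Db.
Step away and step back to the same note — a neighbor tone (lower neighbor).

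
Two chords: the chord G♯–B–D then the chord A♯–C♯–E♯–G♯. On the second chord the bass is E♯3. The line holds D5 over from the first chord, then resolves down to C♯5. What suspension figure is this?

7–6 suspension.

At the second chord the bass is E♯3. The suspended D5 lies a seventh above the bass; after resolving down by step to C♯5, the interval above the bass becomes a sixth.
Suspension figures are named by those two intervals: 7–6.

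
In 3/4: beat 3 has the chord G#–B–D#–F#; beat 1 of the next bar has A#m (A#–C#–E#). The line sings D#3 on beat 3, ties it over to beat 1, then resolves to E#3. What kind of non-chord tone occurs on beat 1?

Retardation.

The harmony at that moment is A# minor triad (A#, C#, E#); D#3 is not a chord tone.
It is held over (the same pitch as the preceding D#3) and left by step up to E#3.
Held over from the previous chord and resolving up by step — a retardation.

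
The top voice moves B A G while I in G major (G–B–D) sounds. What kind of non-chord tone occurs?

A is a passing tone.

The harmony at that moment is G major triad (G, B, D); A is not a chord tone.
It is approached by step down from B and left by step down to G.
Step in, step out in the same direction — a passing tone.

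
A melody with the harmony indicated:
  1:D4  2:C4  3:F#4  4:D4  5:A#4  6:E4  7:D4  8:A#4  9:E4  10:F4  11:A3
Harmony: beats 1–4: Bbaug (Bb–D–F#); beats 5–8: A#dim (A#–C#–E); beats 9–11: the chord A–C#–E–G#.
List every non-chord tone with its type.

The harmony at that moment is Bb augmented triad (Bb, D, F#); C4 is not a chord tone.
It is approached by step down from D4 and left by leap up to F#4.
Step in, leap out — an escape tone.
The harmony at that moment is A# diminished triad (A#, C#, E); D4 is not a chord tone.
It is approached by step down from E4 and left by leap up to A#4.
Step in, leap out — an escape tone.
The harmony at that moment is A major seventh chord (A, C#, E, G#); F4 is not a chord tone.
It is approached by step up from E4 and left by leap down to A3.
Step in, leap out — an escape tone.

C4 (beat 2) — escape tone; D4 (beat 7) — escape tone; F4 (beat 10) — escape tone.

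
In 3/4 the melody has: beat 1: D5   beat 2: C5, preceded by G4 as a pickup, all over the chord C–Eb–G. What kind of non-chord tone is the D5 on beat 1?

Appoggiatura.

The harmony at that moment is C minor triad (C, Eb, G); D5 is not a chord tone.
It is approached by leap up from G4 and left by step down to C5.
Leap in, step out, metrically accented — an appoggiatura.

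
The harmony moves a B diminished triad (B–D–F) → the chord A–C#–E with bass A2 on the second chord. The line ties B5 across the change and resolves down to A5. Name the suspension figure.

At the second chord the bass is A2. The suspended B5 lies a ninth above the bass; after resolving down by step to A5, the interval above the bass becomes an octave.
Suspension figures are named by those two intervals: 9–8.

9–8 suspension.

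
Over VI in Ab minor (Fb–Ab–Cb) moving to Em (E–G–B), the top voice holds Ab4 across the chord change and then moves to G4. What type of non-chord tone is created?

The harmony at that moment is E minor triad (E, G, B); Ab4 is not a chord tone.
It is held over (the same pitch as the preceding Ab4) and left by step down to G4.
Held over from the previous chord and resolving down by step — a suspension.

Ab4 is a suspension.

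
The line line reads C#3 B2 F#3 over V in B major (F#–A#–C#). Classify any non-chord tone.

B2 is an escape tone.

The harmony at that moment is F# major triad (F#, A#, C#); B2 is not a chord tone.
It is approached by step down from C#3 and left by leap up to F#3.
Step in, leap out — an escape tone.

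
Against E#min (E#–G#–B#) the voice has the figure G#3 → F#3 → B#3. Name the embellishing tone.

F#3 is an escape tone.

The harmony at that moment is E# minor triad (E#, G#, B#); F#3 is not a chord tone.
It is approached by step down from G#3 and left by leap up to B#3.
Step in, leap out — an escape tone.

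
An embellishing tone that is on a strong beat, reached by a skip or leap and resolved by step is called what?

Approach: by leap. Departure: by step. Metric position: strong.
Leap in, step out, in a metrically strong position — an appoggiatura. (It is the mirror image of the escape tone, which steps in and leaps out from a weak position.)

Appoggiatura.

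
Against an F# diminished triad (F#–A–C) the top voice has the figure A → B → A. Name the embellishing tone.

B is a neighbor tone.

The harmony at that moment is F# diminished triad (F#, A, C); B is not a chord tone.
It is approached by step up from A and left by step down to A.
Step away and step back to the same note — a neighbor tone (upper neighbor).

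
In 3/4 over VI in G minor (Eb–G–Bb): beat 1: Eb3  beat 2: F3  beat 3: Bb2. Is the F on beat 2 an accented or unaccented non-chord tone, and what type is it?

The harmony at that moment is Eb major triad (Eb, G, Bb); F3 is not a chord tone.
It is approached by step up from Eb3 and left by leap down to Bb2.
Step in, leap out — an escape tone.
It falls on a weak beat, so it is unaccented.

Unaccented escape tone.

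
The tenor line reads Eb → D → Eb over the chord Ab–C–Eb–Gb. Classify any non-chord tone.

The harmony at that moment is Ab dominant seventh chord (Ab, C, Eb, Gb); D is not a chord tone.
It is approached by step down from Eb and left by step up to Eb.
Step away and step back to the same note — a neighbor tone (lower neighbor).

D is a neighbor tone.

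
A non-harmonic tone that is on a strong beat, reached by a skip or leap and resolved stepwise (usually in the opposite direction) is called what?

Appoggiatura.

Approach: by leap. Departure: by step. Metric position: strong.
Leap in, step out, in a metrically strong position — an appoggiatura. (It is the mirror image of the escape tone, which steps in and leaps out from a weak position.)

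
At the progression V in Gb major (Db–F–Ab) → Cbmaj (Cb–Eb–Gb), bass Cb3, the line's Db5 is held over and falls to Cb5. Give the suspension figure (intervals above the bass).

9–8 suspension.

At the second chord the bass is Cb3. The suspended Db5 lies a ninth above the bass; after resolving down by step to Cb5, the interval above the bass becomes an octave.
Suspension figures are named by those two intervals: 9–8.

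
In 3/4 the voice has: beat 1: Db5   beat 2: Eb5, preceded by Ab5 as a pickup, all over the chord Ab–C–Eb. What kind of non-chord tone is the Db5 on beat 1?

Appoggiatura.

The harmony at that moment is Ab major triad (Ab, C, Eb); Db5 is not a chord tone.
It is approached by leap down from Ab5 and left by step up to Eb5.
Leap in, step out, metrically accented — an appoggiatura.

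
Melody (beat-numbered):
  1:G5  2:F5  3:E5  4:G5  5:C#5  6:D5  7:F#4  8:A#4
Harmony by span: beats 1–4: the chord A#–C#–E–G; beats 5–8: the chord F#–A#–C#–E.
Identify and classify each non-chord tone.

F5 (beat 2) — passing tone; D5 (beat 6) — escape tone.

The harmony at that moment is A# diminished seventh chord (A#, C#, E, G); F5 is not a chord tone.
It is approached by step down from G5 and left by step down to E5.
Step in, step out in the same direction — a passing tone.
The harmony at that moment is F# dominant seventh chord (F#, A#, C#, E); D5 is not a chord tone.
It is approached by step up from C#5 and left by leap down to F#4.
Step in, leap out — an escape tone.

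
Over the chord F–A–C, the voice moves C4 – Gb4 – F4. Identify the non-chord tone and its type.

Gb4 is an appoggiatura.

The harmony at that moment is F major triad (F, A, C); Gb4 is not a chord tone.
It is approached by leap up from C4 and left by step down to F4.
Leap in, step out — an appoggiatura.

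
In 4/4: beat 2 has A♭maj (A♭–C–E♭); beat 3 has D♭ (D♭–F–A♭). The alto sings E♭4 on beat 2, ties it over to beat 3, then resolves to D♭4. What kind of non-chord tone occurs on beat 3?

Suspension.

The harmony at that moment is D♭ major triad (D♭, F, A♭); E♭4 is not a chord tone.
It is held over (the same pitch as the preceding E♭4) and left by step down to D♭4.
Held over from the previous chord and resolving down by step — a suspension.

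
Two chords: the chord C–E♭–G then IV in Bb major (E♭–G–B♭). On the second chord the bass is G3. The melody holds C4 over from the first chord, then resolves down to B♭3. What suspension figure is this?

At the second chord the bass is G3. The suspended C4 lies a fourth above the bass; after resolving down by step to B♭3, the interval above the bass becomes a third.
Suspension figures are named by those two intervals: 4–3.

4–3 suspension.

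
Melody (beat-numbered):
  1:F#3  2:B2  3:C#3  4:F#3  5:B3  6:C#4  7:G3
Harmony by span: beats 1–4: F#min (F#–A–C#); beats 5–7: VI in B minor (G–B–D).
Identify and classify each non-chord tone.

B2 (beat 2) — appoggiatura; C#4 (beat 6) — escape tone.

The harmony at that moment is F# minor triad (F#, A, C#); B2 is not a chord tone.
It is approached by leap down from F#3 and left by step up to C#3.
Leap in, step out — an appoggiatura.
The harmony at that moment is G major triad (G, B, D); C#4 is not a chord tone.
It is approached by step up from B3 and left by leap down to G3.
Step in, leap out — an escape tone.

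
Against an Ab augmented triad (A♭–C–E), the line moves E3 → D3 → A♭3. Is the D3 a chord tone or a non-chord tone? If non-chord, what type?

Non-chord tone — an escape tone.

The harmony at that moment is A♭ augmented triad (A♭, C, E); D3 is not a chord tone.
It is approached by step down from E3 and left by leap up to A♭3.
Step in, leap out — an escape tone.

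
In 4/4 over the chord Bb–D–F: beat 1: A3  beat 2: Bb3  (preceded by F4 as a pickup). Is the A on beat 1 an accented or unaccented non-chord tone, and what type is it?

The harmony at that moment is Bb major triad (Bb, D, F); A3 is not a chord tone.
It is approached by leap down from F4 and left by step up to Bb3.
Leap in, step out — an appoggiatura.
It falls on the downbeat, so it is accented.

Accented appoggiatura.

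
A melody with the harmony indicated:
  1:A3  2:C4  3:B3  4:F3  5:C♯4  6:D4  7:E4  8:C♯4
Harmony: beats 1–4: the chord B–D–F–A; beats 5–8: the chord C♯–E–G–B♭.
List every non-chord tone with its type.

C4 (beat 2) — appoggiatura; D4 (beat 6) — passing tone.

The harmony at that moment is B half-diminished seventh chord (B, D, F, A); C4 is not a chord tone.
It is approached by leap up from A3 and left by step down to B3.
Leap in, step out — an appoggiatura.
The harmony at that moment is C♯ diminished seventh chord (C♯, E, G, B♭); D4 is not a chord tone.
It is approached by step up from C♯4 and left by step up to E4.
Step in, step out in the same direction — a passing tone.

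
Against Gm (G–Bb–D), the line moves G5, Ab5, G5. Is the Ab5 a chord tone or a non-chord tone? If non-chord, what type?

Non-chord tone — a neighbor tone.

The harmony at that moment is G minor triad (G, Bb, D); Ab5 is not a chord tone.
It is approached by step up from G5 and left by step down to G5.
Step away and step back to the same note — a neighbor tone (upper neighbor).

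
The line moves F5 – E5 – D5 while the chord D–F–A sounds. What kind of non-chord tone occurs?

The harmony at that moment is D minor triad (D, F, A); E5 is not a chord tone.
It is approached by step down from F5 and left by step down to D5.
Step in, step out in the same direction — a passing tone.

E5 is a passing tone.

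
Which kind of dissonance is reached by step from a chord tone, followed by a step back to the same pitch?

Approach: by step. Departure: by step in the opposite direction, back to the starting pitch.
Stepwise on both sides but reversing to return to the same chord tone — a neighbor tone. (Had it continued onward in the same direction it would be a passing tone instead.)

Neighbor tone.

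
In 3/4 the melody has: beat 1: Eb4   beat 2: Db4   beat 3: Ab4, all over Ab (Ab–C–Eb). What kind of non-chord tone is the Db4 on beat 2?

The harmony at that moment is Ab major triad (Ab, C, Eb); Db4 is not a chord tone.
It is approached by step down from Eb4 and left by leap up to Ab4.
Step in, leap out, on a weak beat — an escape tone.

Escape tone.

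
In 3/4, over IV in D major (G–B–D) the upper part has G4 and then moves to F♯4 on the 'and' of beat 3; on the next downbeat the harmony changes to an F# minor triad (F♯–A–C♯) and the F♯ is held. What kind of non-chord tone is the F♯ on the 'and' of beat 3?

Anticipation.

The harmony at that moment is G major triad (G, B, D); F♯4 is not a chord tone.
It is approached by step down from G4 and then sustained as the same pitch into the next harmony.
Arriving early and becoming a chord tone when the harmony changes — an anticipation.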